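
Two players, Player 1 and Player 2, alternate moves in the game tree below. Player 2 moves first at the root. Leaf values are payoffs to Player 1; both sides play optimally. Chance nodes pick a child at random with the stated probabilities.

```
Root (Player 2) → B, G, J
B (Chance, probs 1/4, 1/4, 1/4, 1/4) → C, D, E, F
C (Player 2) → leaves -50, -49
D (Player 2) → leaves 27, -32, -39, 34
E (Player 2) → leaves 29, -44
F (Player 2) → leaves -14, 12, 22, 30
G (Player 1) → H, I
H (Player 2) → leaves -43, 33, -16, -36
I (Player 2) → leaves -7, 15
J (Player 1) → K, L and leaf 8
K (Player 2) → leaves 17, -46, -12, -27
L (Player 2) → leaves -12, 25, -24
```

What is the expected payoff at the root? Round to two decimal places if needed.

-36.75

C (Player 2): min(-50, -49) = -50
D (Player 2): min(27, -32, -39, 34) = -39
E (Player 2): min(29, -44) = -44
F (Player 2): min(-14, 12, 22, 30) = -14
B (Chance): 1/4·-50 + 1/4·-39 + 1/4·-44 + 1/4·-14 = -36.75
H (Player 2): min(-43, 33, -16, -36) = -43
I (Player 2): min(-7, 15) = -7
G (Player 1): max(-43, -7) = -7
K (Player 2): min(17, -46, -12, -27) = -46
L (Player 2): min(-12, 25, -24) = -24
J (Player 1): max(-46, -24, 8) = 8
Root (Player 2): min(-36.75, -7, 8) = -36.75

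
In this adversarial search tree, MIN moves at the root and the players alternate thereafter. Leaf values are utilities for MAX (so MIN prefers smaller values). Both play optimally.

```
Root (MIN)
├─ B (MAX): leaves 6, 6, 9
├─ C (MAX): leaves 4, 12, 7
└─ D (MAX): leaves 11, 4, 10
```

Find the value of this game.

9

B (MAX): max(6, 6, 9) = 9
C (MAX): max(4, 12, 7) = 12
D (MAX): max(11, 4, 10) = 11
Root (MIN): min(9, 12, 11) = 9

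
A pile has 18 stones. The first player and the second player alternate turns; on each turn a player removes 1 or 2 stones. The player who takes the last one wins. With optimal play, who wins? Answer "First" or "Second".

Second

i:   0  1  2  3  4  5  6  7  8  9 10 11 12 13 14 15 16 17 18
     L  W  W  L  W  W  L  W  W  L  W  W  L  W  W  L  W  W  L
Position 18 is L, so the second player wins.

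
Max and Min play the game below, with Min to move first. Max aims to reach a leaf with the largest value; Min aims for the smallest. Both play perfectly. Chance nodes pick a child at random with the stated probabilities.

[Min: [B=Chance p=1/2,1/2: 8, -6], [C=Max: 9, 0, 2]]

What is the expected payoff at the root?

B (Chance): 1/2·8 + 1/2·-6 = 1
C (Max): max(9, 0, 2) = 9
Root (Min): min(1, 9) = 1

1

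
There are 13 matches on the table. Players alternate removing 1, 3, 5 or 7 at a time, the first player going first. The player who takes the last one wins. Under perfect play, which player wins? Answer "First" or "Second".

Positions where the player to move wins (W) vs loses (L):
i:   0  1  2  3  4  5  6  7  8  9 10 11 12 13
     L  W  L  W  L  W  L  W  L  W  L  W  L  W
Position 13 is W, so the first player wins.

First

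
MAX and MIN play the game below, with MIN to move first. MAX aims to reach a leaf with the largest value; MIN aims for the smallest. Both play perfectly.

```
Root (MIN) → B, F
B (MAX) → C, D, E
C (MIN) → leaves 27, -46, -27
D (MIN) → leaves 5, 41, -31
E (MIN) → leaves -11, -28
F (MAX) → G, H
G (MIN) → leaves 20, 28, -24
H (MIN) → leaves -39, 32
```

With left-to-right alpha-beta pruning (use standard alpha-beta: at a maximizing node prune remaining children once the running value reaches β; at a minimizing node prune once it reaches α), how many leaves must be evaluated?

11

C [α=-∞,β=+∞]: v=-46
D [α=-46,β=+∞]: v=-31
E [α=-31,β=+∞]: v=-28
B [α=-∞,β=+∞]: v=-28
G [α=-∞,β=-28]: v=-24
F [α=-∞,β=-28]: v=-24 after child 1 ≥ β → β-cutoff, skip 1
Root [α=-∞,β=+∞]: v=-28
Leaves evaluated: 11 of 13.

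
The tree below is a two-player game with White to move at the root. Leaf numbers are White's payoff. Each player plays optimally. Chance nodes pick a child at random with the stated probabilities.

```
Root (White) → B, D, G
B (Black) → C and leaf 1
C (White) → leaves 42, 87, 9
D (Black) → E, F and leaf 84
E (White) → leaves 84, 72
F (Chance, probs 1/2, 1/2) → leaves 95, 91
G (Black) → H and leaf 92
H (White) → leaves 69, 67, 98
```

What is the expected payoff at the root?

92

C (White): max(42, 87, 9) = 87
B (Black): min(87, 1) = 1
E (White): max(84, 72) = 84
F (Chance): 1/2·95 + 1/2·91 = 93
D (Black): min(84, 93, 84) = 84
H (White): max(69, 67, 98) = 98
G (Black): min(98, 92) = 92
Root (White): max(1, 84, 92) = 92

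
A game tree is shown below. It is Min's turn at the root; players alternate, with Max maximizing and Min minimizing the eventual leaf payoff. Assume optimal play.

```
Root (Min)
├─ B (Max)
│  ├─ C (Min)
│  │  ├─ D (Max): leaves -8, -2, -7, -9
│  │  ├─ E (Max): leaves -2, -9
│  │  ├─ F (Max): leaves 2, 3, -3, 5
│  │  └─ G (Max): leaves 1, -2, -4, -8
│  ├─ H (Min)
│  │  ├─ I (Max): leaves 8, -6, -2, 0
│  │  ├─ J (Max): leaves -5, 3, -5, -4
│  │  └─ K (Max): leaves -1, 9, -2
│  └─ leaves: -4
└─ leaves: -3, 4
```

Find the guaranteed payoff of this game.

D (Max): max(-8, -2, -7, -9) = -2
E (Max): max(-2, -9) = -2
F (Max): max(2, 3, -3, 5) = 5
G (Max): max(1, -2, -4, -8) = 1
C (Min): min(-2, -2, 5, 1) = -2
I (Max): max(8, -6, -2, 0) = 8
J (Max): max(-5, 3, -5, -4) = 3
K (Max): max(-1, 9, -2) = 9
H (Min): min(8, 3, 9) = 3
B (Max): max(-2, 3, -4) = 3
Root (Min): min(3, -3, 4) = -3

-3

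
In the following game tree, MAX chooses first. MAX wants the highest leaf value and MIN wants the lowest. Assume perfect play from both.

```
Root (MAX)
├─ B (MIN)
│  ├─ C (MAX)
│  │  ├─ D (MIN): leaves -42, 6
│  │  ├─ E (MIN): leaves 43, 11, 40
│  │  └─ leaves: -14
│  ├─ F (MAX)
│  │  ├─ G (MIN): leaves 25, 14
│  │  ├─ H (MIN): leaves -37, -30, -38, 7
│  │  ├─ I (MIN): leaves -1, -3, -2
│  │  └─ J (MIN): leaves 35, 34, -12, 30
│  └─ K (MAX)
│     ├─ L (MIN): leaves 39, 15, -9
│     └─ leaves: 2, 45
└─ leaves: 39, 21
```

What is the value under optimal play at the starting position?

D (MIN): min(-42, 6) = -42
E (MIN): min(43, 11, 40) = 11
C (MAX): max(-42, 11, -14) = 11
G (MIN): min(25, 14) = 14
H (MIN): min(-37, -30, -38, 7) = -38
I (MIN): min(-1, -3, -2) = -3
J (MIN): min(35, 34, -12, 30) = -12
F (MAX): max(14, -38, -3, -12) = 14
L (MIN): min(39, 15, -9) = -9
K (MAX): max(-9, 2, 45) = 45
B (MIN): min(11, 14, 45) = 11
Root (MAX): max(11, 39, 21) = 39

39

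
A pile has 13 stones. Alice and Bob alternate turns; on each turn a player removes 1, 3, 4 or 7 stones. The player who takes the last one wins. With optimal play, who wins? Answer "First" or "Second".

i:   0  1  2  3  4  5  6  7  8  9 10 11 12 13
     L  W  L  W  W  W  W  W  L  W  L  W  W  W
Position 13 is W, so the first player wins.

First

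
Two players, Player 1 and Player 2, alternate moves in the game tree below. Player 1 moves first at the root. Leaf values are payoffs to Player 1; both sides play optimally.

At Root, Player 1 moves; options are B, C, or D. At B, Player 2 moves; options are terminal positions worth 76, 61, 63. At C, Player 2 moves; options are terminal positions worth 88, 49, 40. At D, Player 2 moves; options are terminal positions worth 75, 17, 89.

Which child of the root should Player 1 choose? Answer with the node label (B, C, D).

B

B (Player 2): min(76, 61, 63) = 61
C (Player 2): min(88, 49, 40) = 40
D (Player 2): min(75, 17, 89) = 17
Root (Player 1): max(61, 40, 17) = 61
Player 1 picks the child with the highest value: B (value 61).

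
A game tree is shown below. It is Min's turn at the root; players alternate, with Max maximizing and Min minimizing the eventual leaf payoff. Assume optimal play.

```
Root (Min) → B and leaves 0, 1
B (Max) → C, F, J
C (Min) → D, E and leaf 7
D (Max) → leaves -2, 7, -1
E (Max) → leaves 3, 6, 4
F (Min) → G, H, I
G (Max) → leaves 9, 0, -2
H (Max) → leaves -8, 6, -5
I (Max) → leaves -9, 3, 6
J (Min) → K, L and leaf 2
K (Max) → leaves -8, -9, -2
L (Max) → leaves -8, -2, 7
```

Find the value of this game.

D (Max): max(-2, 7, -1) = 7
E (Max): max(3, 6, 4) = 6
C (Min): min(7, 6, 7) = 6
G (Max): max(9, 0, -2) = 9
H (Max): max(-8, 6, -5) = 6
I (Max): max(-9, 3, 6) = 6
F (Min): min(9, 6, 6) = 6
K (Max): max(-8, -9, -2) = -2
L (Max): max(-8, -2, 7) = 7
J (Min): min(-2, 7, 2) = -2
B (Max): max(6, 6, -2) = 6
Root (Min): min(6, 0, 1) = 0

0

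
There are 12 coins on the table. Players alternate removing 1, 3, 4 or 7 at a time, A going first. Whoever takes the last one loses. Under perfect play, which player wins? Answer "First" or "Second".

W/L table (W = player to move can force a win):
i:   0  1  2  3  4  5  6  7  8  9 10 11 12
     W  L  W  L  W  W  W  W  W  L  W  L  W
Position 12 is W, so the first player wins.

First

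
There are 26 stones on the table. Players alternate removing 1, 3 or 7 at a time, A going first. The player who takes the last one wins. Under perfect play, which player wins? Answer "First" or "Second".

Second

W/L table (W = player to move can force a win):
i:   0  1  2  3  4  5  6  7  8  9 10 11 12 13 14 15 16 17 18 19 20 21 22 23 24 25 26
     L  W  L  W  L  W  L  W  L  W  L  W  L  W  L  W  L  W  L  W  L  W  L  W  L  W  L
Position 26 is L, so the second player wins.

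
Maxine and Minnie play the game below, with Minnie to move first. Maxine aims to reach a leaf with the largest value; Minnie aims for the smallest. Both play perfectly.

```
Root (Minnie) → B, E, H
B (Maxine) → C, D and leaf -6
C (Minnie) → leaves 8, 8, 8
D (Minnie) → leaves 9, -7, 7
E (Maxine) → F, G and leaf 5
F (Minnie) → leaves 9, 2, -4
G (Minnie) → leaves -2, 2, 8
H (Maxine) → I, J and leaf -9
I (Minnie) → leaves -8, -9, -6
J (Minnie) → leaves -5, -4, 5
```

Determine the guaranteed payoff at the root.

C (Minnie): min(8, 8, 8) = 8
D (Minnie): min(9, -7, 7) = -7
B (Maxine): max(8, -7, -6) = 8
F (Minnie): min(9, 2, -4) = -4
G (Minnie): min(-2, 2, 8) = -2
E (Maxine): max(-4, -2, 5) = 5
I (Minnie): min(-8, -9, -6) = -9
J (Minnie): min(-5, -4, 5) = -5
H (Maxine): max(-9, -5, -9) = -5
Root (Minnie): min(8, 5, -5) = -5

-5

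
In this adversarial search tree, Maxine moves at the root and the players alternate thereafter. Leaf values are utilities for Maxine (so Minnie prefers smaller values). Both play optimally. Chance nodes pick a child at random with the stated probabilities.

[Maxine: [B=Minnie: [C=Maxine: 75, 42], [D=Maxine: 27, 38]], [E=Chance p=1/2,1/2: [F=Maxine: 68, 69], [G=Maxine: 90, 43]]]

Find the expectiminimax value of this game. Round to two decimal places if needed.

C (Maxine): max(75, 42) = 75
D (Maxine): max(27, 38) = 38
B (Minnie): min(75, 38) = 38
F (Maxine): max(68, 69) = 69
G (Maxine): max(90, 43) = 90
E (Chance): 1/2·69 + 1/2·90 = 79.5
Root (Maxine): max(38, 79.5) = 79.5

79.5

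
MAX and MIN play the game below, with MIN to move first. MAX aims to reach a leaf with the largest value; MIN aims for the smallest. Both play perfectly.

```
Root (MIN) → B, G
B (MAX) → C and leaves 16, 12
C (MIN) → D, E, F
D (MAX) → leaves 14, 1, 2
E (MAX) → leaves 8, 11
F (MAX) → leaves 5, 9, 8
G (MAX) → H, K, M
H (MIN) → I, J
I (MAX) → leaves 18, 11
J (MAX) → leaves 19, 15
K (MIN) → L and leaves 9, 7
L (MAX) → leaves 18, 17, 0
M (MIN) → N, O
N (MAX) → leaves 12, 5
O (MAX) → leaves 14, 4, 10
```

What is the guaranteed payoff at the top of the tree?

16

D (MAX): max(14, 1, 2) = 14
E (MAX): max(8, 11) = 11
F (MAX): max(5, 9, 8) = 9
C (MIN): min(14, 11, 9) = 9
B (MAX): max(9, 16, 12) = 16
I (MAX): max(18, 11) = 18
J (MAX): max(19, 15) = 19
H (MIN): min(18, 19) = 18
L (MAX): max(18, 17, 0) = 18
K (MIN): min(18, 9, 7) = 7
N (MAX): max(12, 5) = 12
O (MAX): max(14, 4, 10) = 14
M (MIN): min(12, 14) = 12
G (MAX): max(18, 7, 12) = 18
Root (MIN): min(16, 18) = 16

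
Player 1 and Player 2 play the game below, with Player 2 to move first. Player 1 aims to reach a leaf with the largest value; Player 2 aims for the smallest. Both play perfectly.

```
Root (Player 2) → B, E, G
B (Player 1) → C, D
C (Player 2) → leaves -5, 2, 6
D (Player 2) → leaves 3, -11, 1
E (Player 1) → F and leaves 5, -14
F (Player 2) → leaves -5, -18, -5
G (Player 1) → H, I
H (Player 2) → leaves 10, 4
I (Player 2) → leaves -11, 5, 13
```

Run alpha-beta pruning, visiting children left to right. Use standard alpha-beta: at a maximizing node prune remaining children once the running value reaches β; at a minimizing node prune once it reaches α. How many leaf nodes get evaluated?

11

C [α=-∞,β=+∞]: v=-5
D [α=-5,β=+∞]: v=-11 after child 2 ≤ α → α-cutoff, skip 1
B [α=-∞,β=+∞]: v=-5
F [α=-∞,β=-5]: v=-18
E [α=-∞,β=-5]: v=5 after child 2 ≥ β → β-cutoff, skip 1
H [α=-∞,β=-5]: v=4
G [α=-∞,β=-5]: v=4 after child 1 ≥ β → β-cutoff, skip 1
Root [α=-∞,β=+∞]: v=-5
Leaves evaluated: 11 of 16.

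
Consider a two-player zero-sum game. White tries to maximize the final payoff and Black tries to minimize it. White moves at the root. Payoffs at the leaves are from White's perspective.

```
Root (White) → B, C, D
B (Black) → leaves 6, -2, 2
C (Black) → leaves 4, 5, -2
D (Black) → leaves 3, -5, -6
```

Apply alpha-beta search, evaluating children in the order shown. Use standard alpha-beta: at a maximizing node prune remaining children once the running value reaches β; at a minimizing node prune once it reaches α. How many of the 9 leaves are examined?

8

B [α=-∞,β=+∞]: v=-2
C [α=-2,β=+∞]: v=-2
D [α=-2,β=+∞]: v=-5 after child 2 ≤ α → α-cutoff, skip 1
Root [α=-∞,β=+∞]: v=-2
Leaves evaluated: 8 of 9.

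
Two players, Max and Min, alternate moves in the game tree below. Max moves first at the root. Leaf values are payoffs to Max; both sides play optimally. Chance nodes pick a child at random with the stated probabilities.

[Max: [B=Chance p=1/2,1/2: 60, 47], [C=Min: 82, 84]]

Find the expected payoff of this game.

B (Chance): 1/2·60 + 1/2·47 = 53.5
C (Min): min(82, 84) = 82
Root (Max): max(53.5, 82) = 82

82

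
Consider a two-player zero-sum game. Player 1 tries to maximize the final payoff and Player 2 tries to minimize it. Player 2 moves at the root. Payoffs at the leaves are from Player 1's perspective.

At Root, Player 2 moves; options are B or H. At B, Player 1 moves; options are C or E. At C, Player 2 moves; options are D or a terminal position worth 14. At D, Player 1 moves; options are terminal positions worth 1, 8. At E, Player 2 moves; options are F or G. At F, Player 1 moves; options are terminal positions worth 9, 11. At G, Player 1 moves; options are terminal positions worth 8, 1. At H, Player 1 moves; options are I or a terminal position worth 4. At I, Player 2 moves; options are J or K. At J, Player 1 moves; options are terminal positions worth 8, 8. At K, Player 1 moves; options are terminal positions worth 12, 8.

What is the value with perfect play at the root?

D (Player 1): max(1, 8) = 8
C (Player 2): min(8, 14) = 8
F (Player 1): max(9, 11) = 11
G (Player 1): max(8, 1) = 8
E (Player 2): min(11, 8) = 8
B (Player 1): max(8, 8) = 8
J (Player 1): max(8, 8) = 8
K (Player 1): max(12, 8) = 12
I (Player 2): min(8, 12) = 8
H (Player 1): max(8, 4) = 8
Root (Player 2): min(8, 8) = 8

8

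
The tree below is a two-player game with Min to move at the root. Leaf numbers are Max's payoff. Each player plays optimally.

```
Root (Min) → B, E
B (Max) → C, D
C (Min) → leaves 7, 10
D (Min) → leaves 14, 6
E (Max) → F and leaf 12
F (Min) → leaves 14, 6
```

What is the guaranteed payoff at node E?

12

F: min(14, 6) = 6
E: max(6, 12) = 12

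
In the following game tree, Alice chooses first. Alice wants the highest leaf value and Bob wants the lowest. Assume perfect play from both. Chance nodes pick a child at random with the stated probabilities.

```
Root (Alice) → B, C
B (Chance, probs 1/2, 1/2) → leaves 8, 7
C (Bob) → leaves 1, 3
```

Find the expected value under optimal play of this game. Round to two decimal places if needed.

7.5

B (Chance): 1/2·8 + 1/2·7 = 7.5
C (Bob): min(1, 3) = 1
Root (Alice): max(7.5, 1) = 7.5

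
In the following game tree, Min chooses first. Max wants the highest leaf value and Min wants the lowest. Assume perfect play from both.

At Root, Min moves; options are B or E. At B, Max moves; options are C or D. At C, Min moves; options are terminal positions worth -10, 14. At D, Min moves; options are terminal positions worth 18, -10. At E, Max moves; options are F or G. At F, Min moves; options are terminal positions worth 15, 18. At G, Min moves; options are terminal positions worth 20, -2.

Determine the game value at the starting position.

-10

C (Min): min(-10, 14) = -10
D (Min): min(18, -10) = -10
B (Max): max(-10, -10) = -10
F (Min): min(15, 18) = 15
G (Min): min(20, -2) = -2
E (Max): max(15, -2) = 15
Root (Min): min(-10, 15) = -10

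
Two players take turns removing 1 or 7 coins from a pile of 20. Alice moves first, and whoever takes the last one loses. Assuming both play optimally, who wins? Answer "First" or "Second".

Compute winning (W) and losing (L) positions by backward induction:
i:   0  1  2  3  4  5  6  7  8  9 10 11 12 13 14 15 16 17 18 19 20
     W  L  W  L  W  L  W  L  W  L  W  L  W  L  W  L  W  L  W  L  W
Position 20 is W, so the first player wins.

First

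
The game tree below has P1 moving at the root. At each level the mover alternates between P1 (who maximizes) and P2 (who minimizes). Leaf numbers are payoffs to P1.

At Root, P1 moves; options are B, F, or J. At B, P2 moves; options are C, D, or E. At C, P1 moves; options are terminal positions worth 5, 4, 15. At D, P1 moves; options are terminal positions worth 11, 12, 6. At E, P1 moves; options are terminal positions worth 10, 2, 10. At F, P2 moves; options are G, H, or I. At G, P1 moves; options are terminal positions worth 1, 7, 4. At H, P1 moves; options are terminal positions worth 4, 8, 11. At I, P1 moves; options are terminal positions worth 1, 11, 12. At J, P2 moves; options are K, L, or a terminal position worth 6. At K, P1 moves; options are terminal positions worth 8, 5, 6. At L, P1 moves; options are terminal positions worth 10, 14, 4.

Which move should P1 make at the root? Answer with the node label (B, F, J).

C (P1): max(5, 4, 15) = 15
D (P1): max(11, 12, 6) = 12
E (P1): max(10, 2, 10) = 10
B (P2): min(15, 12, 10) = 10
G (P1): max(1, 7, 4) = 7
H (P1): max(4, 8, 11) = 11
I (P1): max(1, 11, 12) = 12
F (P2): min(7, 11, 12) = 7
K (P1): max(8, 5, 6) = 8
L (P1): max(10, 14, 4) = 14
J (P2): min(8, 14, 6) = 6
Root (P1): max(10, 7, 6) = 10
P1 picks the child with the highest value: B (value 10).

B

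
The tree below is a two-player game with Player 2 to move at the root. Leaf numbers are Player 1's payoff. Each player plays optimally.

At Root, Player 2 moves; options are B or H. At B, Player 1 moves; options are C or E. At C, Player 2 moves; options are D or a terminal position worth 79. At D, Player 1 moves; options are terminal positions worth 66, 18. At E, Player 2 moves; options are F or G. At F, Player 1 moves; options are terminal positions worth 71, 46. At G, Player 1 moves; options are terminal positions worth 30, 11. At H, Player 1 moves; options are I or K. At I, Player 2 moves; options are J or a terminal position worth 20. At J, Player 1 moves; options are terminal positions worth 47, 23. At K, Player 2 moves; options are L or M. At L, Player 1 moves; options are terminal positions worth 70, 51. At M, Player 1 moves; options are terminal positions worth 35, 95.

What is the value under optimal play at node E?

F: max(71, 46) = 71
G: max(30, 11) = 30
E: min(71, 30) = 30

30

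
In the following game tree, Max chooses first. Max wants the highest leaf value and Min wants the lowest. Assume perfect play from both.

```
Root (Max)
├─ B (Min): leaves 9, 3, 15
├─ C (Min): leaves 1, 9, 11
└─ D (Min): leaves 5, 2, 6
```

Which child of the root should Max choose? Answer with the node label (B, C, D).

B

B (Min): min(9, 3, 15) = 3
C (Min): min(1, 9, 11) = 1
D (Min): min(5, 2, 6) = 2
Root (Max): max(3, 1, 2) = 3
Max picks the child with the highest value: B (value 3).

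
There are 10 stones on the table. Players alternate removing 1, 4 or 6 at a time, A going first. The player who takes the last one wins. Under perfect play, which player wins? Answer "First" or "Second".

i:   0  1  2  3  4  5  6  7  8  9 10
     L  W  L  W  W  L  W  L  W  W  L
Position 10 is L, so the second player wins.

Second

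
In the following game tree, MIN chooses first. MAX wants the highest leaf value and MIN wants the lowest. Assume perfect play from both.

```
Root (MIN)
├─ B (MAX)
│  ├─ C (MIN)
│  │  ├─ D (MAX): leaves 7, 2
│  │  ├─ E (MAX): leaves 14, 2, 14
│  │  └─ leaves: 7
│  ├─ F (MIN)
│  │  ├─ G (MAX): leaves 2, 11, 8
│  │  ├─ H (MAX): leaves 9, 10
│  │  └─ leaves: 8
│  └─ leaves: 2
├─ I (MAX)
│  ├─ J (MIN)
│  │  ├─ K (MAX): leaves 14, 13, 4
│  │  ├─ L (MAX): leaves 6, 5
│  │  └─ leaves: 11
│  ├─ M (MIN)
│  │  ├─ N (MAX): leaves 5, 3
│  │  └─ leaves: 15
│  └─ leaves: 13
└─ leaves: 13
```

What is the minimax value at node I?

13

K: max(14, 13, 4) = 14
L: max(6, 5) = 6
J: min(14, 6, 11) = 6
N: max(5, 3) = 5
M: min(5, 15) = 5
I: max(6, 5, 13) = 13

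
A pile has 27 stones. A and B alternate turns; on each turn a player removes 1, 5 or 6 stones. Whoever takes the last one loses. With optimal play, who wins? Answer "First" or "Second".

Second

i:   0  1  2  3  4  5  6  7  8  9 10 11 12 13 14 15 16 17 18 19 20 21 22 23 24 25 26 27
     W  L  W  L  W  L  W  W  W  W  W  W  L  W  L  W  L  W  W  W  W  W  W  L  W  L  W  L
Position 27 is L, so the second player wins.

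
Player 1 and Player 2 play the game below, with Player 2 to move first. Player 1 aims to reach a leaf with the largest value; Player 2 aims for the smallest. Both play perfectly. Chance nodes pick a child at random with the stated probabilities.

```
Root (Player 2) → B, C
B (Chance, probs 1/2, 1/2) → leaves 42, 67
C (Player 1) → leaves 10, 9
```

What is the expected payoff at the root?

B (Chance): 1/2·42 + 1/2·67 = 54.5
C (Player 1): max(10, 9) = 10
Root (Player 2): min(54.5, 10) = 10

10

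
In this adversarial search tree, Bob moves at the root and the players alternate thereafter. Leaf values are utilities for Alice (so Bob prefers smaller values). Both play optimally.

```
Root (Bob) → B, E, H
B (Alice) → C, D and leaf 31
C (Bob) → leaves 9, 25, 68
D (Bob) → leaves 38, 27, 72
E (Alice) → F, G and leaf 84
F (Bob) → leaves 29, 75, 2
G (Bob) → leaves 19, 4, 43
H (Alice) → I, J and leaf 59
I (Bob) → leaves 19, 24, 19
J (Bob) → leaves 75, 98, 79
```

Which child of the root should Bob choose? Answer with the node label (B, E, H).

C (Bob): min(9, 25, 68) = 9
D (Bob): min(38, 27, 72) = 27
B (Alice): max(9, 27, 31) = 31
F (Bob): min(29, 75, 2) = 2
G (Bob): min(19, 4, 43) = 4
E (Alice): max(2, 4, 84) = 84
I (Bob): min(19, 24, 19) = 19
J (Bob): min(75, 98, 79) = 75
H (Alice): max(19, 75, 59) = 75
Root (Bob): min(31, 84, 75) = 31
Bob picks the child with the lowest value: B (value 31).

B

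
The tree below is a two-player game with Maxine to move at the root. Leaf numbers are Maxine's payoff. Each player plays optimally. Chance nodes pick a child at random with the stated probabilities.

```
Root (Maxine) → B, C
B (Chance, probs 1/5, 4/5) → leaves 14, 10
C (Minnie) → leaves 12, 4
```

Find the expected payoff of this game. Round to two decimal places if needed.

10.8

B (Chance): 1/5·14 + 4/5·10 = 10.8
C (Minnie): min(12, 4) = 4
Root (Maxine): max(10.8, 4) = 10.8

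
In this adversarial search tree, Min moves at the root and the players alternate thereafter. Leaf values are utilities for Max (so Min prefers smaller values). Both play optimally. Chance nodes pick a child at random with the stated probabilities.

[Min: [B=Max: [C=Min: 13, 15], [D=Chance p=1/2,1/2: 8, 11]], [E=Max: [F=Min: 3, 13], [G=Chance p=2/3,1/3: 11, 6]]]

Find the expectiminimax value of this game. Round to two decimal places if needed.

9.33

C (Min): min(13, 15) = 13
D (Chance): 1/2·8 + 1/2·11 = 9.5
B (Max): max(13, 9.5) = 13
F (Min): min(3, 13) = 3
G (Chance): 2/3·11 + 1/3·6 = 9.33
E (Max): max(3, 9.33) = 9.33
Root (Min): min(13, 9.33) = 9.33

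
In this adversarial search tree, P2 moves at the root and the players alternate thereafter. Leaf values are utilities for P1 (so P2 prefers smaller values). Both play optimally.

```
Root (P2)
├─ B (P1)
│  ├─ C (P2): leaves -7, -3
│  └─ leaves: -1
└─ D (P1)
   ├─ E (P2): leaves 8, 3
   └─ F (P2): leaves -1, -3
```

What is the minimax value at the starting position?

C (P2): min(-7, -3) = -7
B (P1): max(-7, -1) = -1
E (P2): min(8, 3) = 3
F (P2): min(-1, -3) = -3
D (P1): max(3, -3) = 3
Root (P2): min(-1, 3) = -1

-1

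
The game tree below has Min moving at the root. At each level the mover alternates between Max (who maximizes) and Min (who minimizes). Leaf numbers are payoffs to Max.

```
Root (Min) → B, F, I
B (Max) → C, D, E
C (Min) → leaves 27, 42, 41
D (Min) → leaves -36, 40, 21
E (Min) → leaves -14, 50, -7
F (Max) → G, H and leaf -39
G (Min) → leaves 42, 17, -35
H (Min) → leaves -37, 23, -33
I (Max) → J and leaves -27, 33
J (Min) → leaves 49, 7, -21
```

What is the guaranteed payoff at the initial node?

-35

C (Min): min(27, 42, 41) = 27
D (Min): min(-36, 40, 21) = -36
E (Min): min(-14, 50, -7) = -14
B (Max): max(27, -36, -14) = 27
G (Min): min(42, 17, -35) = -35
H (Min): min(-37, 23, -33) = -37
F (Max): max(-35, -37, -39) = -35
J (Min): min(49, 7, -21) = -21
I (Max): max(-21, -27, 33) = 33
Root (Min): min(27, -35, 33) = -35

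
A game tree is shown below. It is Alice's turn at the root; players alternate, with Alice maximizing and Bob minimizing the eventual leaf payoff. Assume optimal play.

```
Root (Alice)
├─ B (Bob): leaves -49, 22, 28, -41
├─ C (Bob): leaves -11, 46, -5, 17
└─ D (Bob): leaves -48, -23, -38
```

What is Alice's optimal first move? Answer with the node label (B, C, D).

B (Bob): min(-49, 22, 28, -41) = -49
C (Bob): min(-11, 46, -5, 17) = -11
D (Bob): min(-48, -23, -38) = -48
Root (Alice): max(-49, -11, -48) = -11
Alice picks the child with the highest value: C (value -11).

C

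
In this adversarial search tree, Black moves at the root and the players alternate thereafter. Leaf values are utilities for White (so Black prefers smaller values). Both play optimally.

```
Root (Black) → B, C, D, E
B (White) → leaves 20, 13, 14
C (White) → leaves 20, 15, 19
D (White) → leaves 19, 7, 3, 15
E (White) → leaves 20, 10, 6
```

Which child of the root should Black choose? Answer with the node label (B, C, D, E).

D

B (White): max(20, 13, 14) = 20
C (White): max(20, 15, 19) = 20
D (White): max(19, 7, 3, 15) = 19
E (White): max(20, 10, 6) = 20
Root (Black): min(20, 20, 19, 20) = 19
Black picks the child with the lowest value: D (value 19).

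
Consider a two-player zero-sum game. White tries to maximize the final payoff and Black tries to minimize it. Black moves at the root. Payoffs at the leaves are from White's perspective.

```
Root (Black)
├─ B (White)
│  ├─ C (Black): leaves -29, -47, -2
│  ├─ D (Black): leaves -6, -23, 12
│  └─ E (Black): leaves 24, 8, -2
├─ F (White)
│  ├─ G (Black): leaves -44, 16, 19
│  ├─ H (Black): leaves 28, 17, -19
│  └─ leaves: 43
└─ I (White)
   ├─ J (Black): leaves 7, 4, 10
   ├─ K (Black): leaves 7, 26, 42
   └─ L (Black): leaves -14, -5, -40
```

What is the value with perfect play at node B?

C: min(-29, -47, -2) = -47
D: min(-6, -23, 12) = -23
E: min(24, 8, -2) = -2
B: max(-47, -23, -2) = -2

-2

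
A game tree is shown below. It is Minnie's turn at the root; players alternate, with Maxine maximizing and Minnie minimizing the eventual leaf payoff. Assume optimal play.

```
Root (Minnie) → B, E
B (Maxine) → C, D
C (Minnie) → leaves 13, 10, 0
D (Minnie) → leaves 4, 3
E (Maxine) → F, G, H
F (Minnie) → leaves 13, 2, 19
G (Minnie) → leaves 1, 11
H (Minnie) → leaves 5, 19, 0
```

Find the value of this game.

2

C (Minnie): min(13, 10, 0) = 0
D (Minnie): min(4, 3) = 3
B (Maxine): max(0, 3) = 3
F (Minnie): min(13, 2, 19) = 2
G (Minnie): min(1, 11) = 1
H (Minnie): min(5, 19, 0) = 0
E (Maxine): max(2, 1, 0) = 2
Root (Minnie): min(3, 2) = 2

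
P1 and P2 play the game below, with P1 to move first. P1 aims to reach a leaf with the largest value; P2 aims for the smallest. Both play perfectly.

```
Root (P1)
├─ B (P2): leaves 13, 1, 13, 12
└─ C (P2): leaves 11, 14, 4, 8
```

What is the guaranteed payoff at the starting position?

B (P2): min(13, 1, 13, 12) = 1
C (P2): min(11, 14, 4, 8) = 4
Root (P1): max(1, 4) = 4

4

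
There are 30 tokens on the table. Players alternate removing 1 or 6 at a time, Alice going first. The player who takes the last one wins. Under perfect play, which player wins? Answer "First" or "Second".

W/L table (W = player to move can force a win):
i:   0  1  2  3  4  5  6  7  8  9 10 11 12 13 14 15 16 17 18 19 20 21 22 23 24 25 26 27 28 29 30
     L  W  L  W  L  W  W  L  W  L  W  L  W  W  L  W  L  W  L  W  W  L  W  L  W  L  W  W  L  W  L
Position 30 is L, so the second player wins.

Second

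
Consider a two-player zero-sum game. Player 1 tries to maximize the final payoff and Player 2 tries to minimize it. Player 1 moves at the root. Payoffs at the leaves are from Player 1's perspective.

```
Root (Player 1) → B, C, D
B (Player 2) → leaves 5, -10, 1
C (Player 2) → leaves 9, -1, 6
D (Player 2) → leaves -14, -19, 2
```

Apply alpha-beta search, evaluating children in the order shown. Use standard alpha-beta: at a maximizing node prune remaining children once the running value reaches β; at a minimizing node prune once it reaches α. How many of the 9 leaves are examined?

7

B [α=-∞,β=+∞]: v=-10
C [α=-10,β=+∞]: v=-1
D [α=-1,β=+∞]: v=-14 after child 1 ≤ α → α-cutoff, skip 2
Root [α=-∞,β=+∞]: v=-1
Leaves evaluated: 7 of 9.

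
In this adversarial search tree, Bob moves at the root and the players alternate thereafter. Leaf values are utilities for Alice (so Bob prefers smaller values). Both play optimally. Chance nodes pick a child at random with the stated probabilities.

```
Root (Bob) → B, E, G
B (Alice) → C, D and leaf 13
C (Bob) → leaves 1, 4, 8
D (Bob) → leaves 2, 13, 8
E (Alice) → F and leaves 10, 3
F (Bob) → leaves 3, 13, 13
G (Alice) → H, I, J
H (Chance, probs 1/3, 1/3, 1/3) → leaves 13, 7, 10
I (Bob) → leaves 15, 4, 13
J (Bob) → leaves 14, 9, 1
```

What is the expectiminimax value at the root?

C (Bob): min(1, 4, 8) = 1
D (Bob): min(2, 13, 8) = 2
B (Alice): max(1, 2, 13) = 13
F (Bob): min(3, 13, 13) = 3
E (Alice): max(3, 10, 3) = 10
H (Chance): 1/3·13 + 1/3·7 + 1/3·10 = 10
I (Bob): min(15, 4, 13) = 4
J (Bob): min(14, 9, 1) = 1
G (Alice): max(10, 4, 1) = 10
Root (Bob): min(13, 10, 10) = 10

10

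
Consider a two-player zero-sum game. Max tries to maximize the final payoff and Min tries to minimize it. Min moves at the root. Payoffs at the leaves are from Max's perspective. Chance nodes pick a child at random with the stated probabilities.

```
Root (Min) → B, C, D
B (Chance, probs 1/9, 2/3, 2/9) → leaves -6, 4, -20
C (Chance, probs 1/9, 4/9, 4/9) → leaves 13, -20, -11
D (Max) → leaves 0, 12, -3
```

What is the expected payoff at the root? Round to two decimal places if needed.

B (Chance): 1/9·-6 + 2/3·4 + 2/9·-20 = -2.44
C (Chance): 1/9·13 + 4/9·-20 + 4/9·-11 = -12.33
D (Max): max(0, 12, -3) = 12
Root (Min): min(-2.44, -12.33, 12) = -12.33

-12.33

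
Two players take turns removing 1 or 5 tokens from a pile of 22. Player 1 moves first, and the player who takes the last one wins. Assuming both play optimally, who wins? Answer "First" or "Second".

W/L table (W = player to move can force a win):
i:   0  1  2  3  4  5  6  7  8  9 10 11 12 13 14 15 16 17 18 19 20 21 22
     L  W  L  W  L  W  L  W  L  W  L  W  L  W  L  W  L  W  L  W  L  W  L
Position 22 is L, so the second player wins.

Second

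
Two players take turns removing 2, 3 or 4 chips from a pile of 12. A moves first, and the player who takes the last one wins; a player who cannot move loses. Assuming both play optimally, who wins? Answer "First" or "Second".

Compute winning (W) and losing (L) positions by backward induction:
i:   0  1  2  3  4  5  6  7  8  9 10 11 12
     L  L  W  W  W  W  L  L  W  W  W  W  L
Position 12 is L, so the second player wins.

Second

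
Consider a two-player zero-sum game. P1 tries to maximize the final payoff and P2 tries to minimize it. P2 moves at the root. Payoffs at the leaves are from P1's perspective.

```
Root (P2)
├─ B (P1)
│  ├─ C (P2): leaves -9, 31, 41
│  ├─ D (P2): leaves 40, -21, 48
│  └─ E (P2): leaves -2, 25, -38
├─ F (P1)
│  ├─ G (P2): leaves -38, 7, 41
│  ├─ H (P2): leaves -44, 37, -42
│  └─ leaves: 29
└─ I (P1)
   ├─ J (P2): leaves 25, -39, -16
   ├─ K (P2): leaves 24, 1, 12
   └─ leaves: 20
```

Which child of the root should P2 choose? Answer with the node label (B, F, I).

C (P2): min(-9, 31, 41) = -9
D (P2): min(40, -21, 48) = -21
E (P2): min(-2, 25, -38) = -38
B (P1): max(-9, -21, -38) = -9
G (P2): min(-38, 7, 41) = -38
H (P2): min(-44, 37, -42) = -44
F (P1): max(-38, -44, 29) = 29
J (P2): min(25, -39, -16) = -39
K (P2): min(24, 1, 12) = 1
I (P1): max(-39, 1, 20) = 20
Root (P2): min(-9, 29, 20) = -9
P2 picks the child with the lowest value: B (value -9).

B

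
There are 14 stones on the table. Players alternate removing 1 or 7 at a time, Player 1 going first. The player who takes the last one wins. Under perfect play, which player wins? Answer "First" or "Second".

Second

W/L table (W = player to move can force a win):
i:   0  1  2  3  4  5  6  7  8  9 10 11 12 13 14
     L  W  L  W  L  W  L  W  L  W  L  W  L  W  L
Position 14 is L, so the second player wins.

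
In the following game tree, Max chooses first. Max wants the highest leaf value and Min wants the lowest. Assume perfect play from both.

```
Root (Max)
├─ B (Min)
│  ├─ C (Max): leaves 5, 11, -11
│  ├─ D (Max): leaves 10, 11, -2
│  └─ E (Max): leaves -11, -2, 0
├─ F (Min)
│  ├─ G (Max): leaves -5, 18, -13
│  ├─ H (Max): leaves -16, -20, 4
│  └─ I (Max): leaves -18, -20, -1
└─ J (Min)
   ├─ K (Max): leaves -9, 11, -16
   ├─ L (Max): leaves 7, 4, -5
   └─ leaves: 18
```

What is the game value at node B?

C: max(5, 11, -11) = 11
D: max(10, 11, -2) = 11
E: max(-11, -2, 0) = 0
B: min(11, 11, 0) = 0

0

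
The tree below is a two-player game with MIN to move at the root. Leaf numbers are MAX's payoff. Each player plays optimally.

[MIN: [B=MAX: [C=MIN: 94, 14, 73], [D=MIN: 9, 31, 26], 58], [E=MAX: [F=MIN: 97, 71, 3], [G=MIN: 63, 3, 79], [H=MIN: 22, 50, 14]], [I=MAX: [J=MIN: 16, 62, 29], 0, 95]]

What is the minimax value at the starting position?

14

C (MIN): min(94, 14, 73) = 14
D (MIN): min(9, 31, 26) = 9
B (MAX): max(14, 9, 58) = 58
F (MIN): min(97, 71, 3) = 3
G (MIN): min(63, 3, 79) = 3
H (MIN): min(22, 50, 14) = 14
E (MAX): max(3, 3, 14) = 14
J (MIN): min(16, 62, 29) = 16
I (MAX): max(16, 0, 95) = 95
Root (MIN): min(58, 14, 95) = 14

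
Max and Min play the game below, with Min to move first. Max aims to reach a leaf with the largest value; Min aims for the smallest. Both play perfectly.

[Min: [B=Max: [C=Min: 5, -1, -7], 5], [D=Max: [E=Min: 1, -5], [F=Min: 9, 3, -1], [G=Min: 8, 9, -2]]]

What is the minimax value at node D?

-1

E: min(1, -5) = -5
F: min(9, 3, -1) = -1
G: min(8, 9, -2) = -2
D: max(-5, -1, -2) = -1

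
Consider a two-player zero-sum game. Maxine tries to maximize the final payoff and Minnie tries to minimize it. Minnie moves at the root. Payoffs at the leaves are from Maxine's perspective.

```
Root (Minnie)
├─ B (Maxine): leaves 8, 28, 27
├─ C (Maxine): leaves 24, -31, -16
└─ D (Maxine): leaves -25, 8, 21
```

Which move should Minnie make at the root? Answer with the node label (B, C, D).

D

B (Maxine): max(8, 28, 27) = 28
C (Maxine): max(24, -31, -16) = 24
D (Maxine): max(-25, 8, 21) = 21
Root (Minnie): min(28, 24, 21) = 21
Minnie picks the child with the lowest value: D (value 21).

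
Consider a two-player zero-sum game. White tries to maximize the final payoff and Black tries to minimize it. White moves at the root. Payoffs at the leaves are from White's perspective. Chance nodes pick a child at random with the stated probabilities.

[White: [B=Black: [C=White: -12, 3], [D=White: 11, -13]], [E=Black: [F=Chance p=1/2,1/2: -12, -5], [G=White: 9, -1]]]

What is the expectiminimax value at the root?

3

C (White): max(-12, 3) = 3
D (White): max(11, -13) = 11
B (Black): min(3, 11) = 3
F (Chance): 1/2·-12 + 1/2·-5 = -8.5
G (White): max(9, -1) = 9
E (Black): min(-8.5, 9) = -8.5
Root (White): max(3, -8.5) = 3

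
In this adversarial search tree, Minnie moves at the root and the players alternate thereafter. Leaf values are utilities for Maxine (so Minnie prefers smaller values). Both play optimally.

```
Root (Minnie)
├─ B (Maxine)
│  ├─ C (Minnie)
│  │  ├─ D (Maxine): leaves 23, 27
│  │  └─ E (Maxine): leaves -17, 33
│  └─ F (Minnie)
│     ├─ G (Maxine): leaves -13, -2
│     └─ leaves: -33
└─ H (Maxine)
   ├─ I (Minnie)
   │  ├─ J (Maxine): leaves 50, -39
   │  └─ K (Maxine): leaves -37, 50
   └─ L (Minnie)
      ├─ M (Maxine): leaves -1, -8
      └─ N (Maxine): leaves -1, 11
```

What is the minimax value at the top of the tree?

27

D (Maxine): max(23, 27) = 27
E (Maxine): max(-17, 33) = 33
C (Minnie): min(27, 33) = 27
G (Maxine): max(-13, -2) = -2
F (Minnie): min(-2, -33) = -33
B (Maxine): max(27, -33) = 27
J (Maxine): max(50, -39) = 50
K (Maxine): max(-37, 50) = 50
I (Minnie): min(50, 50) = 50
M (Maxine): max(-1, -8) = -1
N (Maxine): max(-1, 11) = 11
L (Minnie): min(-1, 11) = -1
H (Maxine): max(50, -1) = 50
Root (Minnie): min(27, 50) = 27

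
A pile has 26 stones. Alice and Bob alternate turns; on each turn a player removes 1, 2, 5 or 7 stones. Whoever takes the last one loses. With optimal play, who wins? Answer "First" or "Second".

Mark each pile size as W (mover wins) or L (mover loses):
i:   0  1  2  3  4  5  6  7  8  9 10 11 12 13 14 15 16 17 18 19 20 21 22 23 24 25 26
     W  L  W  W  L  W  W  L  W  W  L  W  W  L  W  W  L  W  W  L  W  W  L  W  W  L  W
Position 26 is W, so the first player wins.

First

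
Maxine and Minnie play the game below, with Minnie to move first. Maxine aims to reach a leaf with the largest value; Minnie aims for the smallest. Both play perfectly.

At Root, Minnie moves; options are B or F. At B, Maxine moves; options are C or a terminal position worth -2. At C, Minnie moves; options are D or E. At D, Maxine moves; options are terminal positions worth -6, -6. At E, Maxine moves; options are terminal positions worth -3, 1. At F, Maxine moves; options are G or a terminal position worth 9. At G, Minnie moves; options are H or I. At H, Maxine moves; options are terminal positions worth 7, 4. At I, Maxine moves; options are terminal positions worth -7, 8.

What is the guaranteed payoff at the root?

D (Maxine): max(-6, -6) = -6
E (Maxine): max(-3, 1) = 1
C (Minnie): min(-6, 1) = -6
B (Maxine): max(-6, -2) = -2
H (Maxine): max(7, 4) = 7
I (Maxine): max(-7, 8) = 8
G (Minnie): min(7, 8) = 7
F (Maxine): max(7, 9) = 9
Root (Minnie): min(-2, 9) = -2

-2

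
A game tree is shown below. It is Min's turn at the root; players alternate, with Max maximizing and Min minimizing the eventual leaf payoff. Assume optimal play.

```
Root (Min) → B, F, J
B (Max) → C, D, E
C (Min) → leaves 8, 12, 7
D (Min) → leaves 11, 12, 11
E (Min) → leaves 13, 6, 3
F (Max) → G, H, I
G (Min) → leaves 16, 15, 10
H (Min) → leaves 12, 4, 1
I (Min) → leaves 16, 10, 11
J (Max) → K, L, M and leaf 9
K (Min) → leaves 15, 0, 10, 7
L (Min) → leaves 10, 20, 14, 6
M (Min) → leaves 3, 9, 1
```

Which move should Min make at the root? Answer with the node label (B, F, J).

J

C (Min): min(8, 12, 7) = 7
D (Min): min(11, 12, 11) = 11
E (Min): min(13, 6, 3) = 3
B (Max): max(7, 11, 3) = 11
G (Min): min(16, 15, 10) = 10
H (Min): min(12, 4, 1) = 1
I (Min): min(16, 10, 11) = 10
F (Max): max(10, 1, 10) = 10
K (Min): min(15, 0, 10, 7) = 0
L (Min): min(10, 20, 14, 6) = 6
M (Min): min(3, 9, 1) = 1
J (Max): max(0, 6, 1, 9) = 9
Root (Min): min(11, 10, 9) = 9
Min picks the child with the lowest value: J (value 9).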